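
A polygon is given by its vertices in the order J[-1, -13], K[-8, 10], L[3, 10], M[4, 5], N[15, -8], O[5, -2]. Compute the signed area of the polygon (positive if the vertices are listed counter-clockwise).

-206.5

Apply the shoelace formula: 2A = Σ (x_i·y_{i+1} − x_{i+1}·y_i), indices taken mod 6.
Cross-terms: -114, -110, -25, -107, 10, -67  ⇒  Σ = -413
Signed area = Σ/2 = -206.5 (negative ⇒ clockwise traversal).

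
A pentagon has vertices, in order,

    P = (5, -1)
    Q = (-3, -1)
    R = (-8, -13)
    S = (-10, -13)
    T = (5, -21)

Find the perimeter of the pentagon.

|PQ| = √((-8)² + (0)²) = √64 = 8
|QR| = √((-5)² + (-12)²) = √169 = 13
|RS| = √((-2)² + (0)²) = √4 = 2
|ST| = √((15)² + (-8)²) = √289 = 17
|TP| = √((0)² + (20)²) = √400 = 20
Perimeter = 8 + 13 + 2 + 17 + 20 = 60.

60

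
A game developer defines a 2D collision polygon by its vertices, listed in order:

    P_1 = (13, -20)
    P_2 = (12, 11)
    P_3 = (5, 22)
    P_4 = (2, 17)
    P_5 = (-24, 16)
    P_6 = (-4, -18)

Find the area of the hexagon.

941.5

Cross-terms: 383, 209, 41, 440, 496, 314  ⇒  Σ = 1883
Area = |Σ|/2 = 941.5.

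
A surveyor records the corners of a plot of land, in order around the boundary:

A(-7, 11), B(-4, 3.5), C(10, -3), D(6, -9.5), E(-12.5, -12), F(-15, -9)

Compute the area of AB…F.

A→B: (-7)(3.5) − (-4)(11) = 19.5
B→C: (-4)(-3) − (10)(3.5) = -23
C→D: (10)(-9.5) − (6)(-3) = -77
D→E: (6)(-12) − (-12.5)(-9.5) = -190.75
E→F: (-12.5)(-9) − (-15)(-12) = -67.5
F→A: (-15)(11) − (-7)(-9) = -228
Σ = -566.75
Area = |Σ|/2 = 283.375.

283.375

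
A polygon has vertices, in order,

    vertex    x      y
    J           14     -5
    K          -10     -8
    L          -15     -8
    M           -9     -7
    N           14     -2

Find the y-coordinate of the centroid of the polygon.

Apply the shoelace (surveyor's) formula. First the cross-terms c_i = x_i·y_{i+1} − x_{i+1}·y_i:
  -162, -40, 33, 116, -42  ⇒  2A = -95, A = -47.5.
Then Σ (y_i + y_{i+1})·c_i = 1501, so ȳ = 1501 / (6·(-47.5)) = -79/15.

-79/15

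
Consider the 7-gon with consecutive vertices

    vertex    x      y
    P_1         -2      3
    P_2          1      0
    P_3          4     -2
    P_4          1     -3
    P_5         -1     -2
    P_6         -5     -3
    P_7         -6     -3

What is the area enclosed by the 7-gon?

27

Apply the shoelace (surveyor's) formula: 2A = Σ (x_i·y_{i+1} − x_{i+1}·y_i), indices taken mod 7.
Σ = (-3) + (-2) + (-10) + (-5) + (-7) + (-3) + (-24) = -54
Area = |Σ|/2 = 27.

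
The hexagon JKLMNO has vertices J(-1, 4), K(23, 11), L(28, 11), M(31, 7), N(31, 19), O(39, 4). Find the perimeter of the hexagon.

104

|JK| = √((24)² + (7)²) = √625 = 25
|KL| = √((5)² + (0)²) = √25 = 5
|LM| = √((3)² + (-4)²) = √25 = 5
|MN| = √((0)² + (12)²) = √144 = 12
|NO| = √((8)² + (-15)²) = √289 = 17
|OJ| = √((-40)² + (0)²) = √1600 = 40
Perimeter = 25 + 5 + 5 + 12 + 17 + 40 = 104.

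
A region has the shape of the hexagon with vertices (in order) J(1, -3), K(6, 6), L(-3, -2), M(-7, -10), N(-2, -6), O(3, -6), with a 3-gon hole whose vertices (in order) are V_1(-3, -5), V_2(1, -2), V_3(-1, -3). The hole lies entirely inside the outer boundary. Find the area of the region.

46.5

Outer boundary:
Apply the shoelace (surveyor's) formula: 2A = Σ (x_i·y_{i+1} − x_{i+1}·y_i), indices taken mod 6.
J→K: (1)(6) − (6)(-3) = 24
K→L: (6)(-2) − (-3)(6) = 6
L→M: (-3)(-10) − (-7)(-2) = 16
M→N: (-7)(-6) − (-2)(-10) = 22
N→O: (-2)(-6) − (3)(-6) = 30
O→J: (3)(-3) − (1)(-6) = -3
Σ = 95
Area = |Σ|/2 = 47.5.
Hole:
Σ = (11) + (-5) + (-4) = 2
Area = |Σ|/2 = 1.
Net area = 47.5 − 1 = 46.5.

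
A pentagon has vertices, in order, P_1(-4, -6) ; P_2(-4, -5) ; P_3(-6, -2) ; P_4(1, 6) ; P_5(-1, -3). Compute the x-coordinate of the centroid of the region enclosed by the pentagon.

Apply the shoelace (surveyor's) formula. First the cross-terms c_i = x_i·y_{i+1} − x_{i+1}·y_i:
  -4, -22, -34, 3, -6  ⇒  2A = -63, A = -31.5.
Then Σ (x_i + x_{i+1})·c_i = 452, so x̄ = 452 / (6·(-31.5)) = -452/189.

-452/189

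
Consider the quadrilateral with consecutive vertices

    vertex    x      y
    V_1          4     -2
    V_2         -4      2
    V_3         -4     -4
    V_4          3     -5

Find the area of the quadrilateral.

35

Σ = (0) + (24) + (32) + (14) = 70
Area = |Σ|/2 = 35.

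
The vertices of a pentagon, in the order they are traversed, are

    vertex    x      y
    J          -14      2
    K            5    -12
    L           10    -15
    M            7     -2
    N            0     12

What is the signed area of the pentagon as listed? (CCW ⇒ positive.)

Σ = (158) + (45) + (85) + (84) + (168) = 540
Signed area = Σ/2 = 270 (positive ⇒ counter-clockwise traversal).

270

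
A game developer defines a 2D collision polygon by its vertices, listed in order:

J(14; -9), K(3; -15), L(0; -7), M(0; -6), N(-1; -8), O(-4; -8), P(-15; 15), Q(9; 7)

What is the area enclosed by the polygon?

416.5

Σ = (-183) + (-21) + (0) + (-6) + (-24) + (-180) + (-240) + (-179) = -833
Area = |Σ|/2 = 416.5.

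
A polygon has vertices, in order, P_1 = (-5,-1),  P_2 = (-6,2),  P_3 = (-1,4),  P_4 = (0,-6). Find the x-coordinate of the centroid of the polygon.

Apply the shoelace (surveyor's) formula. First the cross-terms c_i = x_i·y_{i+1} − x_{i+1}·y_i:
  -16, -22, 6, -30  ⇒  2A = -62, A = -31.
Then Σ (x_i + x_{i+1})·c_i = 474, so x̄ = 474 / (6·(-31)) = -79/31.

-79/31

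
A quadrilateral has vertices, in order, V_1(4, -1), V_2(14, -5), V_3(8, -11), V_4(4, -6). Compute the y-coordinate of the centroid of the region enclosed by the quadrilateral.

Apply the surveyor's formula. First the cross-terms c_i = x_i·y_{i+1} − x_{i+1}·y_i:
  -6, -114, -4, 20  ⇒  2A = -104, A = -52.
Then Σ (y_i + y_{i+1})·c_i = 1788, so ȳ = 1788 / (6·(-52)) = -149/26.

-149/26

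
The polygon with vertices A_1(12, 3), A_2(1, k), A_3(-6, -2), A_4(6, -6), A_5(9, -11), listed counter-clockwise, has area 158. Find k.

7

The doubled signed area Σ (x_i y_{i+1} − x_{i+1} y_i) is linear in k.
With k=0 it equals 190; the coefficient of k is 18 (from the two edges through A_2).
So 18·k + 190 = 2·158 = 316 ⇒ k = 7.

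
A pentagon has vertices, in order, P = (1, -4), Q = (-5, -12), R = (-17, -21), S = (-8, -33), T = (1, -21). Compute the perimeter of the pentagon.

72

|PQ| = √((-6)² + (-8)²) = √100 = 10
|QR| = √((-12)² + (-9)²) = √225 = 15
|RS| = √((9)² + (-12)²) = √225 = 15
|ST| = √((9)² + (12)²) = √225 = 15
|TP| = √((0)² + (17)²) = √289 = 17
Perimeter = 10 + 15 + 15 + 15 + 17 = 72.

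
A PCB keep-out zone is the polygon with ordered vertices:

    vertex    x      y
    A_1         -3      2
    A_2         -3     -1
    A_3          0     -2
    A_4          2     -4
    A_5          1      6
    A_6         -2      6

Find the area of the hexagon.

Apply the shoelace (surveyor's) formula: 2A = Σ (x_i·y_{i+1} − x_{i+1}·y_i), indices taken mod 6.
Cross-terms: 9, 6, 4, 16, 18, 14  ⇒  Σ = 67
Area = |Σ|/2 = 33.5.

33.5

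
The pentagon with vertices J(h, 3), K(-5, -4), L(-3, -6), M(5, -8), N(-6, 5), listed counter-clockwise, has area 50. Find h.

Write out the shoelace sum; only the two edges meeting at J involve h:
2·Area = [((-6)·3 − h·5) + (h·(-4) − (-5)·3)] + 49
       = -9·h + 46 = 100
⇒ h = -6.

-6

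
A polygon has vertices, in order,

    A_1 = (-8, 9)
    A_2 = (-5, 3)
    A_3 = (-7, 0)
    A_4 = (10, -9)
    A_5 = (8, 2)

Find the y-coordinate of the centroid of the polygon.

8/95

Apply the shoelace (surveyor's) formula. First the cross-terms c_i = x_i·y_{i+1} − x_{i+1}·y_i:
  21, 21, 63, 92, 88  ⇒  2A = 285, A = 142.5.
Then Σ (y_i + y_{i+1})·c_i = 72, so ȳ = 72 / (6·142.5) = 8/95.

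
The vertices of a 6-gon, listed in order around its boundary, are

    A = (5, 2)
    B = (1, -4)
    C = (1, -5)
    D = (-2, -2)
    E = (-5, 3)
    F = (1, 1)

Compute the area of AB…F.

31

Apply the shoelace formula: 2A = Σ (x_i·y_{i+1} − x_{i+1}·y_i), indices taken mod 6.
Cross-terms: -22, -1, -12, -16, -8, -3  ⇒  Σ = -62
Area = |Σ|/2 = 31.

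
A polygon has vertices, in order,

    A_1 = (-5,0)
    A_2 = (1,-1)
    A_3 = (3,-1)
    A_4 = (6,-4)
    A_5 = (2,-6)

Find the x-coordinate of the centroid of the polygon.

200/171

Apply Gauss's area formula. First the cross-terms c_i = x_i·y_{i+1} − x_{i+1}·y_i:
  5, 2, -6, -28, -30  ⇒  2A = -57, A = -28.5.
Then Σ (x_i + x_{i+1})·c_i = -200, so x̄ = -200 / (6·(-28.5)) = 200/171.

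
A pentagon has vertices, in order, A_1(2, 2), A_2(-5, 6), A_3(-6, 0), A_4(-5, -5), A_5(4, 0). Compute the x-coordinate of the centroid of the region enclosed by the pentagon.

-191/87

Apply Gauss's area formula. First the cross-terms c_i = x_i·y_{i+1} − x_{i+1}·y_i:
  22, 36, 30, 20, 8  ⇒  2A = 116, A = 58.
Then Σ (x_i + x_{i+1})·c_i = -764, so x̄ = -764 / (6·58) = -191/87.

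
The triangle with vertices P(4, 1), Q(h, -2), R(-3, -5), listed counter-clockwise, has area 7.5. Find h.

Write out the shoelace sum; only the two edges meeting at Q involve h:
2·Area = [(4·(-2) − h·1) + (h·(-5) − (-3)·(-2))] + 17
       = -6·h + 3 = 15
⇒ h = -2.

-2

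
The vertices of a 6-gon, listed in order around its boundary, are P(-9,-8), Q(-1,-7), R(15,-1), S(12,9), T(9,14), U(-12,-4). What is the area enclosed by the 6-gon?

293.5

Apply the surveyor's formula: 2A = Σ (x_i·y_{i+1} − x_{i+1}·y_i), indices taken mod 6.
P→Q: (-9)(-7) − (-1)(-8) = 55
Q→R: (-1)(-1) − (15)(-7) = 106
R→S: (15)(9) − (12)(-1) = 147
S→T: (12)(14) − (9)(9) = 87
T→U: (9)(-4) − (-12)(14) = 132
U→P: (-12)(-8) − (-9)(-4) = 60
Σ = 587
Area = |Σ|/2 = 293.5.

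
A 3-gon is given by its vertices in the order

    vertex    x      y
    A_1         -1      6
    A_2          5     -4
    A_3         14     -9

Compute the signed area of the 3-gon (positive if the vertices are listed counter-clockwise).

30

Apply the shoelace (surveyor's) formula: 2A = Σ (x_i·y_{i+1} − x_{i+1}·y_i), indices taken mod 3.
A_1→A_2: (-1)(-4) − (5)(6) = -26
A_2→A_3: (5)(-9) − (14)(-4) = 11
A_3→A_1: (14)(6) − (-1)(-9) = 75
Σ = 60
Signed area = Σ/2 = 30 (positive ⇒ counter-clockwise traversal).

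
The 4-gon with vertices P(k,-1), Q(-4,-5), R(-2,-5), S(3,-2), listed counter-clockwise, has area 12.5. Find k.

Write out the shoelace sum; only the two edges meeting at P involve k:
2·Area = [(3·(-1) − k·(-2)) + (k·(-5) − (-4)·(-1))] + 29
       = -3·k + 22 = 25
⇒ k = -1.

-1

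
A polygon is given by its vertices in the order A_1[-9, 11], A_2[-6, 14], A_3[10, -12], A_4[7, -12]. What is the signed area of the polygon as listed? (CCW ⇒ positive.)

-97.5

Apply the shoelace (surveyor's) formula: 2A = Σ (x_i·y_{i+1} − x_{i+1}·y_i), indices taken mod 4.
A_1→A_2: (-9)(14) − (-6)(11) = -60
A_2→A_3: (-6)(-12) − (10)(14) = -68
A_3→A_4: (10)(-12) − (7)(-12) = -36
A_4→A_1: (7)(11) − (-9)(-12) = -31
Σ = -195
Signed area = Σ/2 = -97.5 (negative ⇒ clockwise traversal).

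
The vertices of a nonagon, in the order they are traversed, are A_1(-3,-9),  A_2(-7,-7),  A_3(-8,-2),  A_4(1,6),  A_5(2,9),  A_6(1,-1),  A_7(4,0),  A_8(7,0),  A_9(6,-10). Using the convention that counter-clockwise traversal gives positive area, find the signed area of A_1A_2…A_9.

Apply the shoelace formula: 2A = Σ (x_i·y_{i+1} − x_{i+1}·y_i), indices taken mod 9.
Σ = (-42) + (-42) + (-46) + (-3) + (-11) + (4) + (0) + (-70) + (-84) = -294
Signed area = Σ/2 = -147 (negative ⇒ clockwise traversal).

-147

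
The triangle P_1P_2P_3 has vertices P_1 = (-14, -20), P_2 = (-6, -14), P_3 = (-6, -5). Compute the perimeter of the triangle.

36

|P_1P_2| = √((8)² + (6)²) = √100 = 10
|P_2P_3| = √((0)² + (9)²) = √81 = 9
|P_3P_1| = √((-8)² + (-15)²) = √289 = 17
Perimeter = 10 + 9 + 17 = 36.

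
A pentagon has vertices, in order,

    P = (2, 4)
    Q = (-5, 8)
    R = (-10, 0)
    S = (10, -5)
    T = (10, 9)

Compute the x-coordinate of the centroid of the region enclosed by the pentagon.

439/246

Apply the surveyor's formula. First the cross-terms c_i = x_i·y_{i+1} − x_{i+1}·y_i:
  36, 80, 50, 140, 22  ⇒  2A = 328, A = 164.
Then Σ (x_i + x_{i+1})·c_i = 1756, so x̄ = 1756 / (6·164) = 439/246.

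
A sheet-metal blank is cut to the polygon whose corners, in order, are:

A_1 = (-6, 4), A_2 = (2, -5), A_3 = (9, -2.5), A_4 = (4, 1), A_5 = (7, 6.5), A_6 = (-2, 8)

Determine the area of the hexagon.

Apply Gauss's area formula: 2A = Σ (x_i·y_{i+1} − x_{i+1}·y_i), indices taken mod 6.
Σ = (22) + (40) + (19) + (19) + (69) + (40) = 209
Area = |Σ|/2 = 104.5.

104.5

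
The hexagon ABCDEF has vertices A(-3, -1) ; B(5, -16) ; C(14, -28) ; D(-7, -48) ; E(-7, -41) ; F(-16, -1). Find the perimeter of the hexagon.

|AB| = √((8)² + (-15)²) = √289 = 17
|BC| = √((9)² + (-12)²) = √225 = 15
|CD| = √((-21)² + (-20)²) = √841 = 29
|DE| = √((0)² + (7)²) = √49 = 7
|EF| = √((-9)² + (40)²) = √1681 = 41
|FA| = √((13)² + (0)²) = √169 = 13
Perimeter = 17 + 15 + 29 + 7 + 41 + 13 = 122.

122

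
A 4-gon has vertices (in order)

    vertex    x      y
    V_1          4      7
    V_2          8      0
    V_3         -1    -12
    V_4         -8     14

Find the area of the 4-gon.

187

Apply Gauss's area formula: 2A = Σ (x_i·y_{i+1} − x_{i+1}·y_i), indices taken mod 4.
Cross-terms: -56, -96, -110, -112  ⇒  Σ = -374
Area = |Σ|/2 = 187.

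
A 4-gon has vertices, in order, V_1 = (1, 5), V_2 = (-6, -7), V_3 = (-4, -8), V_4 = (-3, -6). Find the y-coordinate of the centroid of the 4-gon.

-337/102

Apply the shoelace formula. First the cross-terms c_i = x_i·y_{i+1} − x_{i+1}·y_i:
  23, 20, 0, -9  ⇒  2A = 34, A = 17.
Then Σ (y_i + y_{i+1})·c_i = -337, so ȳ = -337 / (6·17) = -337/102.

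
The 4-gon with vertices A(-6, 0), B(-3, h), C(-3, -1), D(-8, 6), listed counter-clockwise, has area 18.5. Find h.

The doubled signed area Σ (x_i y_{i+1} − x_{i+1} y_i) is linear in h.
With h=0 it equals 13; the coefficient of h is -3 (from the two edges through B).
So -3·h + 13 = 2·18.5 = 37 ⇒ h = -8.

-8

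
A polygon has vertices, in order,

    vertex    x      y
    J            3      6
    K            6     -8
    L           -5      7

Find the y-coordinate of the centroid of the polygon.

Apply the surveyor's formula. First the cross-terms c_i = x_i·y_{i+1} − x_{i+1}·y_i:
  -60, 2, -51  ⇒  2A = -109, A = -54.5.
Then Σ (y_i + y_{i+1})·c_i = -545, so ȳ = -545 / (6·(-54.5)) = 5/3.

5/3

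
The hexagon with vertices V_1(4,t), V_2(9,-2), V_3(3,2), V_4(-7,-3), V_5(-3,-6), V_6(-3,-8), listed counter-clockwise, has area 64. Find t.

The doubled signed area Σ (x_i y_{i+1} − x_{i+1} y_i) is linear in t.
With t=0 it equals 92; the coefficient of t is -12 (from the two edges through V_1).
So -12·t + 92 = 2·64 = 128 ⇒ t = -3.

-3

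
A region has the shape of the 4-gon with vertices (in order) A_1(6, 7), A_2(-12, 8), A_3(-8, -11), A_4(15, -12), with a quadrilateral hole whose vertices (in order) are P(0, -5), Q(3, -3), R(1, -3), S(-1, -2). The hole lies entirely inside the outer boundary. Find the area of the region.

Outer boundary:
Apply the shoelace (surveyor's) formula: 2A = Σ (x_i·y_{i+1} − x_{i+1}·y_i), indices taken mod 4.
A_1→A_2: (6)(8) − (-12)(7) = 132
A_2→A_3: (-12)(-11) − (-8)(8) = 196
A_3→A_4: (-8)(-12) − (15)(-11) = 261
A_4→A_1: (15)(7) − (6)(-12) = 177
Σ = 766
Area = |Σ|/2 = 383.
Hole:
Apply the shoelace (surveyor's) formula: 2A = Σ (x_i·y_{i+1} − x_{i+1}·y_i), indices taken mod 4.
Cross-terms: 15, -6, -5, 5  ⇒  Σ = 9
Area = |Σ|/2 = 4.5.
Net area = 383 − 4.5 = 378.5.

378.5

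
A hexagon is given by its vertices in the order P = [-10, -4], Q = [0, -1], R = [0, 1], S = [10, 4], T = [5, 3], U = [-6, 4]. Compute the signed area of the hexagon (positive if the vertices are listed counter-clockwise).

56

Cross-terms: 10, 0, -10, 10, 38, 64  ⇒  Σ = 112
Signed area = Σ/2 = 56 (positive ⇒ counter-clockwise traversal).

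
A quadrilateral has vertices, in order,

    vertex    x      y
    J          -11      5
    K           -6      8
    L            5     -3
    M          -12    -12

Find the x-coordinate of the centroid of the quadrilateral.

Apply the surveyor's formula. First the cross-terms c_i = x_i·y_{i+1} − x_{i+1}·y_i:
  -58, -22, -96, -192  ⇒  2A = -368, A = -184.
Then Σ (x_i + x_{i+1})·c_i = 6096, so x̄ = 6096 / (6·(-184)) = -127/23.

-127/23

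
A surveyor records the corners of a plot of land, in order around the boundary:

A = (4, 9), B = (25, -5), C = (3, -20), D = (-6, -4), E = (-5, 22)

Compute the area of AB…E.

573.5

Apply the surveyor's formula: 2A = Σ (x_i·y_{i+1} − x_{i+1}·y_i), indices taken mod 5.
Σ = (-245) + (-485) + (-132) + (-152) + (-133) = -1147
Area = |Σ|/2 = 573.5.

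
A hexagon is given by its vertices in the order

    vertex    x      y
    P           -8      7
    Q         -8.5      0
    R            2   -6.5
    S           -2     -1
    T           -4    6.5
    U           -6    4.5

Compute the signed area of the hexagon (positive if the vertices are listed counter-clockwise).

48.875

Apply the shoelace (surveyor's) formula: 2A = Σ (x_i·y_{i+1} − x_{i+1}·y_i), indices taken mod 6.
Cross-terms: 59.5, 55.25, -15, -17, 21, -6  ⇒  Σ = 97.75
Signed area = Σ/2 = 48.875 (positive ⇒ counter-clockwise traversal).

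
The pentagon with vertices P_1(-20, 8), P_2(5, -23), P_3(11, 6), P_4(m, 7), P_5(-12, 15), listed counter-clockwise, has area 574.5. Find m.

The doubled signed area Σ (x_i y_{i+1} − x_{i+1} y_i) is linear in m.
With m=0 it equals 1068; the coefficient of m is 9 (from the two edges through P_4).
So 9·m + 1068 = 2·574.5 = 1149 ⇒ m = 9.

9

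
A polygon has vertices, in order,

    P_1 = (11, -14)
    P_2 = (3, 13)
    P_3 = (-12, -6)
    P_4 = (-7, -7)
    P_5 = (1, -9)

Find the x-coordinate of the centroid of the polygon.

115/156

Apply the shoelace formula. First the cross-terms c_i = x_i·y_{i+1} − x_{i+1}·y_i:
  185, 138, 42, 70, 85  ⇒  2A = 520, A = 260.
Then Σ (x_i + x_{i+1})·c_i = 1150, so x̄ = 1150 / (6·260) = 115/156.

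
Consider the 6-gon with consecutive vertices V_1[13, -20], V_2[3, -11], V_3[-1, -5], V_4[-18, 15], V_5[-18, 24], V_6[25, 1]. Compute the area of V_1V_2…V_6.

753.5

Apply Gauss's area formula: 2A = Σ (x_i·y_{i+1} − x_{i+1}·y_i), indices taken mod 6.
Cross-terms: -83, -26, -105, -162, -618, -513  ⇒  Σ = -1507
Area = |Σ|/2 = 753.5.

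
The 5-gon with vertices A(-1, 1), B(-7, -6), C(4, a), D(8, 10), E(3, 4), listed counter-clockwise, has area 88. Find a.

-6

The doubled signed area Σ (x_i y_{i+1} − x_{i+1} y_i) is linear in a.
With a=0 it equals 86; the coefficient of a is -15 (from the two edges through C).
So -15·a + 86 = 2·88 = 176 ⇒ a = -6.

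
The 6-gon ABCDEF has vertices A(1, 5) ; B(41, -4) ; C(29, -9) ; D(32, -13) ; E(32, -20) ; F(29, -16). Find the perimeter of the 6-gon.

106

|AB| = √((40)² + (-9)²) = √1681 = 41
|BC| = √((-12)² + (-5)²) = √169 = 13
|CD| = √((3)² + (-4)²) = √25 = 5
|DE| = √((0)² + (-7)²) = √49 = 7
|EF| = √((-3)² + (4)²) = √25 = 5
|FA| = √((-28)² + (21)²) = √1225 = 35
Perimeter = 41 + 13 + 5 + 7 + 5 + 35 = 106.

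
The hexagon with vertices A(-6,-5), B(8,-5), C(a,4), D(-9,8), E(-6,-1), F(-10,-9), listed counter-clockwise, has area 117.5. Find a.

0

Write out the shoelace sum; only the two edges meeting at C involve a:
2·Area = [(8·4 − a·(-5)) + (a·8 − (-9)·4)] + 167
       = 13·a + 235 = 235
⇒ a = 0.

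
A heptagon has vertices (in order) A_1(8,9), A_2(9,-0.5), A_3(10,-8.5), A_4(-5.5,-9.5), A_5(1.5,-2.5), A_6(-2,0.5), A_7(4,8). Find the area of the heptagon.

Σ = (-85) + (-71.5) + (-141.75) + (28) + (-4.25) + (-18) + (-28) = -320.5
Area = |Σ|/2 = 160.25.

160.25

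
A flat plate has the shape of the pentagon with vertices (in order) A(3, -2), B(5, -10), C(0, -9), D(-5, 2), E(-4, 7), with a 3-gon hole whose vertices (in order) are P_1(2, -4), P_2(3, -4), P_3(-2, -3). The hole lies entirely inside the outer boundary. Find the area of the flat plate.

74.5

Outer boundary:
Σ = (-20) + (-45) + (-45) + (-27) + (-13) = -150
Area = |Σ|/2 = 75.
Hole:
Σ = (4) + (-17) + (14) = 1
Area = |Σ|/2 = 0.5.
Net area = 75 − 0.5 = 74.5.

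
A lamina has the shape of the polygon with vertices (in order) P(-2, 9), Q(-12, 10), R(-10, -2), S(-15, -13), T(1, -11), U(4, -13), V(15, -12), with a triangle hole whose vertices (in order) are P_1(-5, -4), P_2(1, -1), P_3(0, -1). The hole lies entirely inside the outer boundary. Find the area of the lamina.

388

Outer boundary:
Cross-terms: 88, 124, 100, 178, 31, 147, 111  ⇒  Σ = 779
Area = |Σ|/2 = 389.5.
Hole:
P_1→P_2: (-5)(-1) − (1)(-4) = 9
P_2→P_3: (1)(-1) − (0)(-1) = -1
P_3→P_1: (0)(-4) − (-5)(-1) = -5
Σ = 3
Area = |Σ|/2 = 1.5.
Net area = 389.5 − 1.5 = 388.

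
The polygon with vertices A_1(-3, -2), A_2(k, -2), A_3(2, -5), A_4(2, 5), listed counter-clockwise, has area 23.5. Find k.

-2

The doubled signed area Σ (x_i y_{i+1} − x_{i+1} y_i) is linear in k.
With k=0 it equals 41; the coefficient of k is -3 (from the two edges through A_2).
So -3·k + 41 = 2·23.5 = 47 ⇒ k = -2.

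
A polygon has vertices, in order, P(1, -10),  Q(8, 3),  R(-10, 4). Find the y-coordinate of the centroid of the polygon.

Apply the surveyor's formula. First the cross-terms c_i = x_i·y_{i+1} − x_{i+1}·y_i:
  83, 62, 96  ⇒  2A = 241, A = 120.5.
Then Σ (y_i + y_{i+1})·c_i = -723, so ȳ = -723 / (6·120.5) = -1.

-1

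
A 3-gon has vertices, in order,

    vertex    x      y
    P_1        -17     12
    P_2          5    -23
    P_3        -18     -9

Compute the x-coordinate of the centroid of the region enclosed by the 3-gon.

-10

Apply the surveyor's formula. First the cross-terms c_i = x_i·y_{i+1} − x_{i+1}·y_i:
  331, -459, -369  ⇒  2A = -497, A = -248.5.
Then Σ (x_i + x_{i+1})·c_i = 14910, so x̄ = 14910 / (6·(-248.5)) = -10.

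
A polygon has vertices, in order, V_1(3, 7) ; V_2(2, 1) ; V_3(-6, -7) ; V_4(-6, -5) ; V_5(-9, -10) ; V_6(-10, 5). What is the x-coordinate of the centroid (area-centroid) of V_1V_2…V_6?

Apply Gauss's area formula. First the cross-terms c_i = x_i·y_{i+1} − x_{i+1}·y_i:
  -11, -8, -12, 15, -145, -85  ⇒  2A = -246, A = -123.
Then Σ (x_i + x_{i+1})·c_i = 3246, so x̄ = 3246 / (6·(-123)) = -541/123.

-541/123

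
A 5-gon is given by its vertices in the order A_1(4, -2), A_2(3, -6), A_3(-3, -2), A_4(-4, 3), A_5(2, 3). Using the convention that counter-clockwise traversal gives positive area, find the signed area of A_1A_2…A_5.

Apply Gauss's area formula: 2A = Σ (x_i·y_{i+1} − x_{i+1}·y_i), indices taken mod 5.
Σ = (-18) + (-24) + (-17) + (-18) + (-16) = -93
Signed area = Σ/2 = -46.5 (negative ⇒ clockwise traversal).

-46.5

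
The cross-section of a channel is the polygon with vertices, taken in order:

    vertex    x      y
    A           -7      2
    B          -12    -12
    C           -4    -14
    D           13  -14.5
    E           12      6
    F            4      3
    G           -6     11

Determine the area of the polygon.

429.5

A→B: (-7)(-12) − (-12)(2) = 108
B→C: (-12)(-14) − (-4)(-12) = 120
C→D: (-4)(-14.5) − (13)(-14) = 240
D→E: (13)(6) − (12)(-14.5) = 252
E→F: (12)(3) − (4)(6) = 12
F→G: (4)(11) − (-6)(3) = 62
G→A: (-6)(2) − (-7)(11) = 65
Σ = 859
Area = |Σ|/2 = 429.5.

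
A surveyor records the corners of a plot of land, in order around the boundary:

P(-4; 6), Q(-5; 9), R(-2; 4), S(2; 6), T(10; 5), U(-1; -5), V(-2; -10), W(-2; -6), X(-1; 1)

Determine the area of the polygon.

70.5

Apply Gauss's area formula: 2A = Σ (x_i·y_{i+1} − x_{i+1}·y_i), indices taken mod 9.
Σ = (-6) + (-2) + (-20) + (-50) + (-45) + (0) + (-8) + (-8) + (-2) = -141
Area = |Σ|/2 = 70.5.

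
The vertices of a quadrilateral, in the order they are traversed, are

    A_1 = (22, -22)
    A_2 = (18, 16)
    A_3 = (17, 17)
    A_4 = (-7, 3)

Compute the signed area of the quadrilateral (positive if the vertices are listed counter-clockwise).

Σ = (748) + (34) + (170) + (88) = 1040
Signed area = Σ/2 = 520 (positive ⇒ counter-clockwise traversal).

520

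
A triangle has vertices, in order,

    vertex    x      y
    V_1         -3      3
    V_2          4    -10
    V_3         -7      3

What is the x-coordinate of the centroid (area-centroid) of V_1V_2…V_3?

Apply the shoelace formula. First the cross-terms c_i = x_i·y_{i+1} − x_{i+1}·y_i:
  18, -58, -12  ⇒  2A = -52, A = -26.
Then Σ (x_i + x_{i+1})·c_i = 312, so x̄ = 312 / (6·(-26)) = -2.

-2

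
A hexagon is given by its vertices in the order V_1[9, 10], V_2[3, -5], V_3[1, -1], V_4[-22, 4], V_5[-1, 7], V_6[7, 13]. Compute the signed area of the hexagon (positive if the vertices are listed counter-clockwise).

-175

Apply the shoelace (surveyor's) formula: 2A = Σ (x_i·y_{i+1} − x_{i+1}·y_i), indices taken mod 6.
Σ = (-75) + (2) + (-18) + (-150) + (-62) + (-47) = -350
Signed area = Σ/2 = -175 (negative ⇒ clockwise traversal).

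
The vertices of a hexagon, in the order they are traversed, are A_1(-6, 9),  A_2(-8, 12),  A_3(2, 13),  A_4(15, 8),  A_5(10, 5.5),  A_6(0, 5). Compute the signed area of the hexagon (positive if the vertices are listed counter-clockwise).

Σ = (0) + (-128) + (-179) + (2.5) + (50) + (30) = -224.5
Signed area = Σ/2 = -112.25 (negative ⇒ clockwise traversal).

-112.25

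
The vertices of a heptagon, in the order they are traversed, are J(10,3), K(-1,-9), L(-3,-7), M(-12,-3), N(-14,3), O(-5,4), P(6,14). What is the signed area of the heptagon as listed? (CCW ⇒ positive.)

Apply the shoelace formula: 2A = Σ (x_i·y_{i+1} − x_{i+1}·y_i), indices taken mod 7.
Σ = (-87) + (-20) + (-75) + (-78) + (-41) + (-94) + (-122) = -517
Signed area = Σ/2 = -258.5 (negative ⇒ clockwise traversal).

-258.5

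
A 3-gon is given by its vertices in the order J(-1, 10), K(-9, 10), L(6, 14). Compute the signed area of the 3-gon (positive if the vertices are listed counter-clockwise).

-16

Apply the shoelace (surveyor's) formula: 2A = Σ (x_i·y_{i+1} − x_{i+1}·y_i), indices taken mod 3.
Σ = (80) + (-186) + (74) = -32
Signed area = Σ/2 = -16 (negative ⇒ clockwise traversal).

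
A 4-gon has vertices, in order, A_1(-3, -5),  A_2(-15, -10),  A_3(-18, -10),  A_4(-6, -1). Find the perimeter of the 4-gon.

|A_1A_2| = √((-12)² + (-5)²) = √169 = 13
|A_2A_3| = √((-3)² + (0)²) = √9 = 3
|A_3A_4| = √((12)² + (9)²) = √225 = 15
|A_4A_1| = √((3)² + (-4)²) = √25 = 5
Perimeter = 13 + 3 + 15 + 5 = 36.

36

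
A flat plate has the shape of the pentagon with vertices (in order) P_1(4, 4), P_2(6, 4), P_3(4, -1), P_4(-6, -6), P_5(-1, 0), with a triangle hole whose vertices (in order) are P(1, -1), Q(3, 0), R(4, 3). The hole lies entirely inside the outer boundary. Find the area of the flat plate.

32.5

Outer boundary:
Apply Gauss's area formula: 2A = Σ (x_i·y_{i+1} − x_{i+1}·y_i), indices taken mod 5.
Σ = (-8) + (-22) + (-30) + (-6) + (-4) = -70
Area = |Σ|/2 = 35.
Hole:
Apply Gauss's area formula: 2A = Σ (x_i·y_{i+1} − x_{i+1}·y_i), indices taken mod 3.
Σ = (3) + (9) + (-7) = 5
Area = |Σ|/2 = 2.5.
Net area = 35 − 2.5 = 32.5.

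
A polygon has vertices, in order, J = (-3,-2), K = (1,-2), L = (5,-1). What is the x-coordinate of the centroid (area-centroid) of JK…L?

Apply Gauss's area formula. First the cross-terms c_i = x_i·y_{i+1} − x_{i+1}·y_i:
  8, 9, -13  ⇒  2A = 4, A = 2.
Then Σ (x_i + x_{i+1})·c_i = 12, so x̄ = 12 / (6·2) = 1.

1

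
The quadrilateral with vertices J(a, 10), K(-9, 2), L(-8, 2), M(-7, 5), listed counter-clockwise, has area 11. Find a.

-10

Write out the shoelace sum; only the two edges meeting at J involve a:
2·Area = [((-7)·10 − a·5) + (a·2 − (-9)·10)] + -28
       = -3·a + -8 = 22
⇒ a = -10.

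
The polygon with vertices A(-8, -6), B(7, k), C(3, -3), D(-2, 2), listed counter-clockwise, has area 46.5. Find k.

-4

Write out the shoelace sum; only the two edges meeting at B involve k:
2·Area = [((-8)·k − 7·(-6)) + (7·(-3) − 3·k)] + 28
       = -11·k + 49 = 93
⇒ k = -4.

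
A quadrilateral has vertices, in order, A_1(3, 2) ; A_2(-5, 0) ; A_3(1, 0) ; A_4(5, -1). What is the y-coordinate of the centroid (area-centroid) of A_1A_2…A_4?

17/33

Apply the shoelace formula. First the cross-terms c_i = x_i·y_{i+1} − x_{i+1}·y_i:
  10, 0, -1, 13  ⇒  2A = 22, A = 11.
Then Σ (y_i + y_{i+1})·c_i = 34, so ȳ = 34 / (6·11) = 17/33.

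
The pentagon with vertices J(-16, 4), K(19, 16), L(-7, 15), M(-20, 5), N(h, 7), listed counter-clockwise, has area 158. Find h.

The doubled signed area Σ (x_i y_{i+1} − x_{i+1} y_i) is linear in h.
With h=0 it equals 302; the coefficient of h is -1 (from the two edges through N).
So -1·h + 302 = 2·158 = 316 ⇒ h = -14.

-14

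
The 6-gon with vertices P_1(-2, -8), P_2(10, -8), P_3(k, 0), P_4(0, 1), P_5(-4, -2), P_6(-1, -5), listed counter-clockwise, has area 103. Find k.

10

Write out the shoelace sum; only the two edges meeting at P_3 involve k:
2·Area = [(10·0 − k·(-8)) + (k·1 − 0·0)] + 116
       = 9·k + 116 = 206
⇒ k = 10.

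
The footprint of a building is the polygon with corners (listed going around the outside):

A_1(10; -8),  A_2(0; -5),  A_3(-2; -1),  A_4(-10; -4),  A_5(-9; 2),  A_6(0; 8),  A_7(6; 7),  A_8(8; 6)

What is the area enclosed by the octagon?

191

Apply the surveyor's formula: 2A = Σ (x_i·y_{i+1} − x_{i+1}·y_i), indices taken mod 8.
A_1→A_2: (10)(-5) − (0)(-8) = -50
A_2→A_3: (0)(-1) − (-2)(-5) = -10
A_3→A_4: (-2)(-4) − (-10)(-1) = -2
A_4→A_5: (-10)(2) − (-9)(-4) = -56
A_5→A_6: (-9)(8) − (0)(2) = -72
A_6→A_7: (0)(7) − (6)(8) = -48
A_7→A_8: (6)(6) − (8)(7) = -20
A_8→A_1: (8)(-8) − (10)(6) = -124
Σ = -382
Area = |Σ|/2 = 191.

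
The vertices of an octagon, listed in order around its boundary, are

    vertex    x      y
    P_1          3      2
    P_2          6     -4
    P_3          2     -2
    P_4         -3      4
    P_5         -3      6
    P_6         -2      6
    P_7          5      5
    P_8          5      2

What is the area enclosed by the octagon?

44.5

Cross-terms: -24, -4, 2, -6, -6, -40, -15, 4  ⇒  Σ = -89
Area = |Σ|/2 = 44.5.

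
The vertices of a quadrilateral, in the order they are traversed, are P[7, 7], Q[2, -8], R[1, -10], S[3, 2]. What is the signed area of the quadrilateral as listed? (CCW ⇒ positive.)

Σ = (-70) + (-12) + (32) + (7) = -43
Signed area = Σ/2 = -21.5 (negative ⇒ clockwise traversal).

-21.5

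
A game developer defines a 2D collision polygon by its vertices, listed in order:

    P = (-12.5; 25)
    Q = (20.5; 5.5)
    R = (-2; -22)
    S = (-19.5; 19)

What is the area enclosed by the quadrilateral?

869.125

Σ = (-581.25) + (-440) + (-467) + (-250) = -1738.25
Area = |Σ|/2 = 869.125.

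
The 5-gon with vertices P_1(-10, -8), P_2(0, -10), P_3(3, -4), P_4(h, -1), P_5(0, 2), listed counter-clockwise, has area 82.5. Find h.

3

The doubled signed area Σ (x_i y_{i+1} − x_{i+1} y_i) is linear in h.
With h=0 it equals 147; the coefficient of h is 6 (from the two edges through P_4).
So 6·h + 147 = 2·82.5 = 165 ⇒ h = 3.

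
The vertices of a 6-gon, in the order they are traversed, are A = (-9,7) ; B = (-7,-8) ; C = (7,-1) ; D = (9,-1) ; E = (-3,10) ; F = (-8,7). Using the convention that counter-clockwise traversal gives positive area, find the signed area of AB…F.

Apply Gauss's area formula: 2A = Σ (x_i·y_{i+1} − x_{i+1}·y_i), indices taken mod 6.
Σ = (121) + (63) + (2) + (87) + (59) + (7) = 339
Signed area = Σ/2 = 169.5 (positive ⇒ counter-clockwise traversal).

169.5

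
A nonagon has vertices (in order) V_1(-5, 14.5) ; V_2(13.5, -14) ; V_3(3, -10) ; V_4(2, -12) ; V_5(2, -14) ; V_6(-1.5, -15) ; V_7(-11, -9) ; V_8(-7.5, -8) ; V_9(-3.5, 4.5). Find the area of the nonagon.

255.375

Apply the shoelace formula: 2A = Σ (x_i·y_{i+1} − x_{i+1}·y_i), indices taken mod 9.
V_1→V_2: (-5)(-14) − (13.5)(14.5) = -125.75
V_2→V_3: (13.5)(-10) − (3)(-14) = -93
V_3→V_4: (3)(-12) − (2)(-10) = -16
V_4→V_5: (2)(-14) − (2)(-12) = -4
V_5→V_6: (2)(-15) − (-1.5)(-14) = -51
V_6→V_7: (-1.5)(-9) − (-11)(-15) = -151.5
V_7→V_8: (-11)(-8) − (-7.5)(-9) = 20.5
V_8→V_9: (-7.5)(4.5) − (-3.5)(-8) = -61.75
V_9→V_1: (-3.5)(14.5) − (-5)(4.5) = -28.25
Σ = -510.75
Area = |Σ|/2 = 255.375.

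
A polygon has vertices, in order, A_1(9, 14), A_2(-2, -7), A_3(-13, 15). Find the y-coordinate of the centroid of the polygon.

Apply the shoelace (surveyor's) formula. First the cross-terms c_i = x_i·y_{i+1} − x_{i+1}·y_i:
  -35, -121, -317  ⇒  2A = -473, A = -236.5.
Then Σ (y_i + y_{i+1})·c_i = -10406, so ȳ = -10406 / (6·(-236.5)) = 22/3.

22/3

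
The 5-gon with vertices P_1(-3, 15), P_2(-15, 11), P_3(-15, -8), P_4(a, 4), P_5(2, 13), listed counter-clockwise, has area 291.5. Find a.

The doubled signed area Σ (x_i y_{i+1} − x_{i+1} y_i) is linear in a.
With a=0 it equals 478; the coefficient of a is 21 (from the two edges through P_4).
So 21·a + 478 = 2·291.5 = 583 ⇒ a = 5.

5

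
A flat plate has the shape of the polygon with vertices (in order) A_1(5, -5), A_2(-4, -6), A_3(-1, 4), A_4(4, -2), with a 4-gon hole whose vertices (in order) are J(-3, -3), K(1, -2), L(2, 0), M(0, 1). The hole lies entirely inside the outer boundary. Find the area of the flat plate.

Outer boundary:
Apply the shoelace (surveyor's) formula: 2A = Σ (x_i·y_{i+1} − x_{i+1}·y_i), indices taken mod 4.
A_1→A_2: (5)(-6) − (-4)(-5) = -50
A_2→A_3: (-4)(4) − (-1)(-6) = -22
A_3→A_4: (-1)(-2) − (4)(4) = -14
A_4→A_1: (4)(-5) − (5)(-2) = -10
Σ = -96
Area = |Σ|/2 = 48.
Hole:
Apply the shoelace formula: 2A = Σ (x_i·y_{i+1} − x_{i+1}·y_i), indices taken mod 4.
J→K: (-3)(-2) − (1)(-3) = 9
K→L: (1)(0) − (2)(-2) = 4
L→M: (2)(1) − (0)(0) = 2
M→J: (0)(-3) − (-3)(1) = 3
Σ = 18
Area = |Σ|/2 = 9.
Net area = 48 − 9 = 39.

39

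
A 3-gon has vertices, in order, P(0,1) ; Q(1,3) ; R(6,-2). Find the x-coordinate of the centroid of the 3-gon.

Apply Gauss's area formula. First the cross-terms c_i = x_i·y_{i+1} − x_{i+1}·y_i:
  -1, -20, 6  ⇒  2A = -15, A = -7.5.
Then Σ (x_i + x_{i+1})·c_i = -105, so x̄ = -105 / (6·(-7.5)) = 7/3.

7/3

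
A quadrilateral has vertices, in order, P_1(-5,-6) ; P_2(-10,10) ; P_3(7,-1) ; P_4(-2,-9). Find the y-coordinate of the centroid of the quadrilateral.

-55/268

Apply Gauss's area formula. First the cross-terms c_i = x_i·y_{i+1} − x_{i+1}·y_i:
  -110, -60, -65, -33  ⇒  2A = -268, A = -134.
Then Σ (y_i + y_{i+1})·c_i = 165, so ȳ = 165 / (6·(-134)) = -55/268.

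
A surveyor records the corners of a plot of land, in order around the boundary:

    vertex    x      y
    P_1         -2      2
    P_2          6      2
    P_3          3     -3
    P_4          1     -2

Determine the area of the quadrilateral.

22.5

Apply the shoelace (surveyor's) formula: 2A = Σ (x_i·y_{i+1} − x_{i+1}·y_i), indices taken mod 4.
Σ = (-16) + (-24) + (-3) + (-2) = -45
Area = |Σ|/2 = 22.5.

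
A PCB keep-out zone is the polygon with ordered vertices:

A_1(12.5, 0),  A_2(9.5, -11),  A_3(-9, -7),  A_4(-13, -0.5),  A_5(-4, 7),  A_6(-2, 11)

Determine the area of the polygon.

325

Cross-terms: -137.5, -165.5, -86.5, -93, -30, -137.5  ⇒  Σ = -650
Area = |Σ|/2 = 325.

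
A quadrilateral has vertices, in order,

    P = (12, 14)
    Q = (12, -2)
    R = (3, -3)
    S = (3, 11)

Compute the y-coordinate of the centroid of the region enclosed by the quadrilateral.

Apply Gauss's area formula. First the cross-terms c_i = x_i·y_{i+1} − x_{i+1}·y_i:
  -192, -30, 42, -90  ⇒  2A = -270, A = -135.
Then Σ (y_i + y_{i+1})·c_i = -4068, so ȳ = -4068 / (6·(-135)) = 226/45.

226/45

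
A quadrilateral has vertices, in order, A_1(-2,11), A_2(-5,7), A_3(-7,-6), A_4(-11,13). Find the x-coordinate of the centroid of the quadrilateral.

-157/22

Apply the shoelace formula. First the cross-terms c_i = x_i·y_{i+1} − x_{i+1}·y_i:
  41, 79, -157, -95  ⇒  2A = -132, A = -66.
Then Σ (x_i + x_{i+1})·c_i = 2826, so x̄ = 2826 / (6·(-66)) = -157/22.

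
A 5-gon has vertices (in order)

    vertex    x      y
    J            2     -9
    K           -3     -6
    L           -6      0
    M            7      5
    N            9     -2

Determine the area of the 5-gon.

Apply Gauss's area formula: 2A = Σ (x_i·y_{i+1} − x_{i+1}·y_i), indices taken mod 5.
Σ = (-39) + (-36) + (-30) + (-59) + (-77) = -241
Area = |Σ|/2 = 120.5.

120.5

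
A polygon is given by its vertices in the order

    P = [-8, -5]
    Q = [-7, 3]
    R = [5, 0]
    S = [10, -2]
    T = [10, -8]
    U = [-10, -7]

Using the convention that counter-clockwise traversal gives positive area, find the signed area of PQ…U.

-150

Apply the shoelace (surveyor's) formula: 2A = Σ (x_i·y_{i+1} − x_{i+1}·y_i), indices taken mod 6.
P→Q: (-8)(3) − (-7)(-5) = -59
Q→R: (-7)(0) − (5)(3) = -15
R→S: (5)(-2) − (10)(0) = -10
S→T: (10)(-8) − (10)(-2) = -60
T→U: (10)(-7) − (-10)(-8) = -150
U→P: (-10)(-5) − (-8)(-7) = -6
Σ = -300
Signed area = Σ/2 = -150 (negative ⇒ clockwise traversal).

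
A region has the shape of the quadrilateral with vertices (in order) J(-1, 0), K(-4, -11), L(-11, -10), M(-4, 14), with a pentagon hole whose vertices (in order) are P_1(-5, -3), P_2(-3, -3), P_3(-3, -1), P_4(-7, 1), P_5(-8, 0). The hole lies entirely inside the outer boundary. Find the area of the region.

114

Outer boundary:
Σ = (11) + (-81) + (-194) + (14) = -250
Area = |Σ|/2 = 125.
Hole:
Apply the shoelace formula: 2A = Σ (x_i·y_{i+1} − x_{i+1}·y_i), indices taken mod 5.
Σ = (6) + (-6) + (-10) + (8) + (24) = 22
Area = |Σ|/2 = 11.
Net area = 125 − 11 = 114.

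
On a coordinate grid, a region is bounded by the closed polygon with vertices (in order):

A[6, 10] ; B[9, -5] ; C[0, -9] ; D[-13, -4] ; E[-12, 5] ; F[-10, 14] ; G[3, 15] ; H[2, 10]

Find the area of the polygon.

Apply the shoelace (surveyor's) formula: 2A = Σ (x_i·y_{i+1} − x_{i+1}·y_i), indices taken mod 8.
Σ = (-120) + (-81) + (-117) + (-113) + (-118) + (-192) + (0) + (-40) = -781
Area = |Σ|/2 = 390.5.

390.5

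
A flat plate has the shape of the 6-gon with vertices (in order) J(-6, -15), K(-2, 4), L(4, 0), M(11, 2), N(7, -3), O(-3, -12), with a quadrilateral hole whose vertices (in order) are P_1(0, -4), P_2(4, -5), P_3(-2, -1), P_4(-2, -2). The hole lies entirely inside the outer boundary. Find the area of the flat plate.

Outer boundary:
Cross-terms: -54, -16, 8, -47, -93, -27  ⇒  Σ = -229
Area = |Σ|/2 = 114.5.
Hole:
Cross-terms: 16, -14, 2, 8  ⇒  Σ = 12
Area = |Σ|/2 = 6.
Net area = 114.5 − 6 = 108.5.

108.5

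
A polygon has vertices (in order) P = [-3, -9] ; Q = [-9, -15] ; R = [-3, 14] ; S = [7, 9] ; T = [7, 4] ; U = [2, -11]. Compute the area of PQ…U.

251.5

Apply the shoelace (surveyor's) formula: 2A = Σ (x_i·y_{i+1} − x_{i+1}·y_i), indices taken mod 6.
Σ = (-36) + (-171) + (-125) + (-35) + (-85) + (-51) = -503
Area = |Σ|/2 = 251.5.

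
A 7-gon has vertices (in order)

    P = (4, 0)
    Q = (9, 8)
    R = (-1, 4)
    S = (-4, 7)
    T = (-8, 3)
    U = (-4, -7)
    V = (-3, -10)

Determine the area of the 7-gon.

Cross-terms: 32, 44, 9, 44, 68, 19, 40  ⇒  Σ = 256
Area = |Σ|/2 = 128.

128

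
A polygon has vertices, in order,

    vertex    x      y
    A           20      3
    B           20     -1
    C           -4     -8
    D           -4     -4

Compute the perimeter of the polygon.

|AB| = √((0)² + (-4)²) = √16 = 4
|BC| = √((-24)² + (-7)²) = √625 = 25
|CD| = √((0)² + (4)²) = √16 = 4
|DA| = √((24)² + (7)²) = √625 = 25
Perimeter = 4 + 25 + 4 + 25 = 58.

58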